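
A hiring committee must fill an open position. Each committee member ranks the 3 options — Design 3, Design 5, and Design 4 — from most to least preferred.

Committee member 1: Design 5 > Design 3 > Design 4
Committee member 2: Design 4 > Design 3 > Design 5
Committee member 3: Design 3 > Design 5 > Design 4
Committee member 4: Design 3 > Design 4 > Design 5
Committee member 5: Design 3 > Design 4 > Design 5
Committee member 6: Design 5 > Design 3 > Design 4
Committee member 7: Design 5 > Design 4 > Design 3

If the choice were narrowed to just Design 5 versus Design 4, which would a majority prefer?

Design 5

Ballots ranking Design 5 above Design 4: 4.
Ballots ranking Design 4 above Design 5: 3.
Design 5 wins the head-to-head, 4–3.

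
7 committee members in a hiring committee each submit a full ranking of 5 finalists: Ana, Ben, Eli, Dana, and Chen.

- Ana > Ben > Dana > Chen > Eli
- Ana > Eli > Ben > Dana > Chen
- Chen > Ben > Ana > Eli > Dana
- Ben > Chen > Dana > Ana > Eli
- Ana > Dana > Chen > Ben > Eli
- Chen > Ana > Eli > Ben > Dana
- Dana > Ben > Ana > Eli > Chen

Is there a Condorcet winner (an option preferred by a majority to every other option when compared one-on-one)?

Yes

Head-to-head results (7 voters total):
Ana vs Ben: Ana wins 4–3.
Ana vs Eli: Ana wins 7–0.
Ana vs Dana: Ana wins 5–2.
Ana vs Chen: Ana wins 4–3.
Ben vs Eli: Ben wins 5–2.
Ben vs Dana: Ben wins 5–2.
Ben vs Chen: Ben wins 4–3.
Eli vs Dana: Dana wins 4–3.
Eli vs Chen: Chen wins 5–2.
Dana vs Chen: Dana wins 4–3.
Ana beats each rival — Ben (4–3), Eli (7–0), Dana (5–2), Chen (4–3) — so Ana is the Condorcet winner.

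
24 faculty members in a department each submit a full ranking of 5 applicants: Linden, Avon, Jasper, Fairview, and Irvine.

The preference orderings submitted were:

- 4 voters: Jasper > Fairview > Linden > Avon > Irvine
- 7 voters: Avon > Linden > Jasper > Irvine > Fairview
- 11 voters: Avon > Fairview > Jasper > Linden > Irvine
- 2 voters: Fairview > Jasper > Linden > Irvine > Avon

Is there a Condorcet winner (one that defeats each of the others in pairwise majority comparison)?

Yes

Head-to-head results (24 voters total):
Linden vs Avon: Avon wins 18–6.
Linden vs Jasper: Jasper wins 17–7.
Linden vs Fairview: Fairview wins 17–7.
Linden vs Irvine: Linden wins 24–0.
Avon vs Jasper: Avon wins 18–6.
Avon vs Fairview: Avon wins 18–6.
Avon vs Irvine: Avon wins 22–2.
Jasper vs Fairview: Fairview wins 13–11.
Jasper vs Irvine: Jasper wins 24–0.
Fairview vs Irvine: Fairview wins 17–7.
Avon beats each rival — Linden (18–6), Jasper (18–6), Fairview (18–6), Irvine (22–2) — so Avon is the Condorcet winner.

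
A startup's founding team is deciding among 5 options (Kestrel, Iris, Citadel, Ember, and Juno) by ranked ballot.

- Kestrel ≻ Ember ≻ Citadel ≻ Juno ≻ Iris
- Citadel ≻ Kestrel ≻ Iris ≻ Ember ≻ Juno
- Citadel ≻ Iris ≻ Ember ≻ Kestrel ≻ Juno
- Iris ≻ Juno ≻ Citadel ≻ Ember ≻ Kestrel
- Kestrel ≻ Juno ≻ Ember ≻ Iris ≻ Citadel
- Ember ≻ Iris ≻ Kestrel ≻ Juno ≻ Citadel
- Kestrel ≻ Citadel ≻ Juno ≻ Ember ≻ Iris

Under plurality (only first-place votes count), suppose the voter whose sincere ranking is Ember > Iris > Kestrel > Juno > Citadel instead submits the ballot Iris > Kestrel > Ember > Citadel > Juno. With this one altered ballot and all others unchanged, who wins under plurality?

First-place totals with the altered ballot: Kestrel 3, Iris 2, Citadel 2, Ember 0, Juno 0.
The winner is unchanged: still Kestrel.

Kestrel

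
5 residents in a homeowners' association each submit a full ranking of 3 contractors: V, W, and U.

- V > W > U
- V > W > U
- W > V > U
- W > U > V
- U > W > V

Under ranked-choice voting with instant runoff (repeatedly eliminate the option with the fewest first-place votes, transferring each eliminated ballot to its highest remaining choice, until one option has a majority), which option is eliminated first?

U

Round 1: V 2, W 2, U 1. U has the fewest and is eliminated.
Round 2: W 3, V 2. W has a majority.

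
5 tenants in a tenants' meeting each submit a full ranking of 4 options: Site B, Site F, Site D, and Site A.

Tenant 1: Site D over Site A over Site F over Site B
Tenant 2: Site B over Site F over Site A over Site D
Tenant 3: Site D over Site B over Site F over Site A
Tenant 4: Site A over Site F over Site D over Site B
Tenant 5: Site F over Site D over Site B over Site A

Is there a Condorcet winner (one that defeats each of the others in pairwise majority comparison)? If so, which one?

Head-to-head results (5 voters total):
Site B vs Site F: Site F wins 3–2.
Site B vs Site D: Site D wins 4–1.
Site B vs Site A: Site B wins 3–2.
Site F vs Site D: Site F wins 3–2.
Site F vs Site A: Site F wins 3–2.
Site D vs Site A: Site D wins 3–2.
Site F beats each rival — Site B (3–2), Site D (3–2), Site A (3–2) — so Site F is the Condorcet winner.

Site F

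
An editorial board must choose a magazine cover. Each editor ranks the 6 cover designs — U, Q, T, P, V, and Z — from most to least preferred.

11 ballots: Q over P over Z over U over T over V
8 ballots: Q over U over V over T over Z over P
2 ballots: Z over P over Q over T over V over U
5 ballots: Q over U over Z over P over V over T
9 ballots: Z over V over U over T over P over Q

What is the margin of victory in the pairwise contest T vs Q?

17

Ballots ranking T above Q: 9.
Ballots ranking Q above T: 11+8+2+5 = 26.
Q wins 26–9, a margin of 17.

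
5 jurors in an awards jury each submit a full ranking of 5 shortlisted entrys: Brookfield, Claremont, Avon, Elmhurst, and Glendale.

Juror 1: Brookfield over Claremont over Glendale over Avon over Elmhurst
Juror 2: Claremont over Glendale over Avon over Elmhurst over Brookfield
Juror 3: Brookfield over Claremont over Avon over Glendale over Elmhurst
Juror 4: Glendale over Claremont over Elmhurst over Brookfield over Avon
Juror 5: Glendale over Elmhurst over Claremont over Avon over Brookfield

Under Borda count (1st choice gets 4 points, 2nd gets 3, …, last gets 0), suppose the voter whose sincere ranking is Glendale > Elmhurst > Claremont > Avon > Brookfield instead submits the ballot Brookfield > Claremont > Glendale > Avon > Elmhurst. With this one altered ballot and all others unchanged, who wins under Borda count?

Borda totals with the altered ballot: Brookfield 13, Claremont 16, Avon 6, Elmhurst 3, Glendale 12.
The winner is unchanged: still Claremont.

Claremont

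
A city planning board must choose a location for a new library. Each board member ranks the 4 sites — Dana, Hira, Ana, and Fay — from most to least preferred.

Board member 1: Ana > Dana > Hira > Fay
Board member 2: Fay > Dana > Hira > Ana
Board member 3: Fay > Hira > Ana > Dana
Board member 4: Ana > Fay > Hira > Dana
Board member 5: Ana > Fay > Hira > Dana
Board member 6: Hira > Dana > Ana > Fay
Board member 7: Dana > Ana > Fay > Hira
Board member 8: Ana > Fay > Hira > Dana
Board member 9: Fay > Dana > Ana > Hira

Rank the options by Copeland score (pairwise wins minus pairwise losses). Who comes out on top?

Ana

Pairwise results:
  Dana vs Hira: Hira wins 5–4.
  Dana vs Ana: Ana wins 5–4.
  Dana vs Fay: Fay wins 6–3.
  Hira vs Ana: Ana wins 6–3.
  Hira vs Fay: Fay wins 7–2.
  Ana vs Fay: Ana wins 6–3.
Copeland scores (wins − losses):
  Dana: 0 − 3 = -3
  Hira: 1 − 2 = -1
  Ana: 3 − 0 = 3
  Fay: 2 − 1 = 1
Ana has the best Copeland score.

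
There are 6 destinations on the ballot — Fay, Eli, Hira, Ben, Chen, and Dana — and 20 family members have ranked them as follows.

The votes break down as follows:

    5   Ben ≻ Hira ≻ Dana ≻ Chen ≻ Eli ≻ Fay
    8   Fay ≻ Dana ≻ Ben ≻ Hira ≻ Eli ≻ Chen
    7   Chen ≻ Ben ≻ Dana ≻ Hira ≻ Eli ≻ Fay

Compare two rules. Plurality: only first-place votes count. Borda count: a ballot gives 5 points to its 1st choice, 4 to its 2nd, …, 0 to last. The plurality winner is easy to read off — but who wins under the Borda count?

Plurality first-place counts: Fay 8, Eli 0, Hira 0, Ben 5, Chen 7, Dana 0 → Fay.
Borda totals: Fay 40, Eli 20, Hira 50, Ben 77, Chen 45, Dana 68 → Ben.

Ben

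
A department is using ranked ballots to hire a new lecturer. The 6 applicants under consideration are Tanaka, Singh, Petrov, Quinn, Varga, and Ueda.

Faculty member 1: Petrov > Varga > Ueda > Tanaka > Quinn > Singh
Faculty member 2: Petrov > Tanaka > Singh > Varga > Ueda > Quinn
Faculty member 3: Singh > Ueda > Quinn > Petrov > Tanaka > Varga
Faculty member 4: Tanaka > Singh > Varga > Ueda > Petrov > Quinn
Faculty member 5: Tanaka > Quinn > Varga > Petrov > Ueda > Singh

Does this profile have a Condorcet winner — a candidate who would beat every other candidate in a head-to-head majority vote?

Head-to-head results (5 voters total):
Tanaka vs Singh: Tanaka wins 4–1.
Tanaka vs Petrov: Petrov wins 3–2.
Tanaka vs Quinn: Tanaka wins 4–1.
Tanaka vs Varga: Tanaka wins 4–1.
Tanaka vs Ueda: Tanaka wins 3–2.
Singh vs Petrov: Petrov wins 3–2.
Singh vs Quinn: Singh wins 3–2.
Singh vs Varga: Singh wins 3–2.
Singh vs Ueda: Singh wins 3–2.
Petrov vs Quinn: Petrov wins 3–2.
Petrov vs Varga: Petrov wins 3–2.
Petrov vs Ueda: Petrov wins 3–2.
Quinn vs Varga: Varga wins 3–2.
Quinn vs Ueda: Ueda wins 4–1.
Varga vs Ueda: Varga wins 4–1.
Petrov beats each rival — Tanaka (3–2), Singh (3–2), Quinn (3–2), Varga (3–2), Ueda (3–2) — so Petrov is the Condorcet winner.

Yes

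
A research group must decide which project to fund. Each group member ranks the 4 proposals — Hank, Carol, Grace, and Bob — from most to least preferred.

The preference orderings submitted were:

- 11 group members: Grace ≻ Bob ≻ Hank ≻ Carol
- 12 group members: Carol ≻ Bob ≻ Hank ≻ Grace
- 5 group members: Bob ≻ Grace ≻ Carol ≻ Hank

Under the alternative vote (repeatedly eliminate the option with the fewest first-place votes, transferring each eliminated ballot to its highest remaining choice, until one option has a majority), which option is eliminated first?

Round 1: Carol 12, Grace 11, Bob 5, Hank 0. Hank has the fewest and is eliminated.
Round 2: Carol 12, Grace 11, Bob 5. Bob has the fewest and is eliminated.
Round 3: Grace 16, Carol 12. Grace has a majority.

Hank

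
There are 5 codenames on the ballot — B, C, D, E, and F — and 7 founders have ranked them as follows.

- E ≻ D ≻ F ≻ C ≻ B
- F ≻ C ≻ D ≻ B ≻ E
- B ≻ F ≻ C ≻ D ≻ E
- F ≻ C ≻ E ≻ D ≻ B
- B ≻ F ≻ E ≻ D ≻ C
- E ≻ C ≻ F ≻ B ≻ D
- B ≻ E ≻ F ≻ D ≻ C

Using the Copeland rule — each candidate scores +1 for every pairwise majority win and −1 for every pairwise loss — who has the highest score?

F

Pairwise results:
  B vs C: C wins 4–3.
  B vs D: B wins 4–3.
  B vs E: B wins 4–3.
  B vs F: F wins 4–3.
  C vs D: C wins 4–3.
  C vs E: E wins 4–3.
  C vs F: F wins 6–1.
  D vs E: E wins 5–2.
  D vs F: F wins 6–1.
  E vs F: F wins 4–3.
Copeland scores (wins − losses):
  B: 2 − 2 = 0
  C: 2 − 2 = 0
  D: 0 − 4 = -4
  E: 2 − 2 = 0
  F: 4 − 0 = 4
F has the best Copeland score.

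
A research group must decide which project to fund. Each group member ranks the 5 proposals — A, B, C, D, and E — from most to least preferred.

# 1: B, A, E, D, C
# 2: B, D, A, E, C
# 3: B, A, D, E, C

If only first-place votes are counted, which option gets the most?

First-place vote totals:
  A: 0
  B: 3
  C: 0
  D: 0
  E: 0
B has the most first-place votes.

B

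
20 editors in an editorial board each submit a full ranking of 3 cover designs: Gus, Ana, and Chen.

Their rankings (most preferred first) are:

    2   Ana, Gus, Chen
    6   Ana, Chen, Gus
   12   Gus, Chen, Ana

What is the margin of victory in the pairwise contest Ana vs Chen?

Ballots ranking Ana above Chen: 2+6 = 8.
Ballots ranking Chen above Ana: 12.
Chen wins 12–8, a margin of 4.

4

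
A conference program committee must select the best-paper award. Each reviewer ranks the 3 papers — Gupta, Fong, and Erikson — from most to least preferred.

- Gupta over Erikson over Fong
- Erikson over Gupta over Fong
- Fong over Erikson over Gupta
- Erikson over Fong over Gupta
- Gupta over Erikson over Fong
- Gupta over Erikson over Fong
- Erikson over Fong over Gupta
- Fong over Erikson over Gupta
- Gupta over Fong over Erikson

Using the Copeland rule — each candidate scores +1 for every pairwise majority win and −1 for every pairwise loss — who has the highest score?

Pairwise results:
  Gupta vs Fong: Gupta wins 5–4.
  Gupta vs Erikson: Erikson wins 5–4.
  Fong vs Erikson: Erikson wins 6–3.
Copeland scores (wins − losses):
  Gupta: 1 − 1 = 0
  Fong: 0 − 2 = -2
  Erikson: 2 − 0 = 2
Erikson has the best Copeland score.

Erikson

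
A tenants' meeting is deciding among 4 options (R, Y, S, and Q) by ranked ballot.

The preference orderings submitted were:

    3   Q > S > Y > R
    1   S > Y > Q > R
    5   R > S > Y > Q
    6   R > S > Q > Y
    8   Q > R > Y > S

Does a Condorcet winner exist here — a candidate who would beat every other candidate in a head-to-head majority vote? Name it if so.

None — there is no Condorcet winner

Head-to-head results (23 voters total):
R vs Y: R wins 19–4.
R vs S: R wins 19–4.
R vs Q: Q wins 12–11.
Y vs S: S wins 15–8.
Y vs Q: Q wins 17–6.
S vs Q: S wins 12–11.
No candidate beats all others: R beats S beats Q beats R, a majority cycle.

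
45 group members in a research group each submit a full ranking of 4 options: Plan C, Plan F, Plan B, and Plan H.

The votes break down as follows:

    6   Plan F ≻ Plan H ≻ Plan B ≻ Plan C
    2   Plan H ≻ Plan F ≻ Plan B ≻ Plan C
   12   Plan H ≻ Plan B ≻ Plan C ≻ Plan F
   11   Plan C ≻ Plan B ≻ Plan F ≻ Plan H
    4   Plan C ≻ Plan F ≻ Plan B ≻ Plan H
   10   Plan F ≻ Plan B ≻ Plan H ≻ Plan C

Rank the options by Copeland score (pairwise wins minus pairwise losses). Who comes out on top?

Pairwise results:
  Plan C vs Plan F: Plan C wins 27–18.
  Plan C vs Plan B: Plan B wins 30–15.
  Plan C vs Plan H: Plan H wins 30–15.
  Plan F vs Plan B: Plan B wins 23–22.
  Plan F vs Plan H: Plan F wins 31–14.
  Plan B vs Plan H: Plan B wins 25–20.
Copeland scores (wins − losses):
  Plan C: 1 − 2 = -1
  Plan F: 1 − 2 = -1
  Plan B: 3 − 0 = 3
  Plan H: 1 − 2 = -1
Plan B has the best Copeland score.

Plan B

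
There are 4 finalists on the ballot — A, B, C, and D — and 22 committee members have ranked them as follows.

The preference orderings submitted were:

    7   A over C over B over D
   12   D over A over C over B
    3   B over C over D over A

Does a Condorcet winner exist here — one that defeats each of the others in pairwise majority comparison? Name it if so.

D

Head-to-head results (22 voters total):
A vs B: A wins 19–3.
A vs C: A wins 19–3.
A vs D: D wins 15–7.
B vs C: C wins 19–3.
B vs D: D wins 12–10.
C vs D: D wins 12–10.
D beats each rival — A (15–7), B (12–10), C (12–10) — so D is the Condorcet winner.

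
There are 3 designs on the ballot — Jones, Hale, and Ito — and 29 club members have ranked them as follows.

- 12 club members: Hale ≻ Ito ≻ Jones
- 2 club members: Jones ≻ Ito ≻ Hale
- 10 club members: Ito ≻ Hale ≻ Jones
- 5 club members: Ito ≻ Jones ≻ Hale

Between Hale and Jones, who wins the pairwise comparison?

Ballots ranking Hale above Jones: 12+10 = 22.
Ballots ranking Jones above Hale: 2+5 = 7.
Hale wins the head-to-head, 22–7.

Hale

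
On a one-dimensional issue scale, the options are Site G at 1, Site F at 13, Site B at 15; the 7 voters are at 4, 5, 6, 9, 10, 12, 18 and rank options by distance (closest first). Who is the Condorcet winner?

With single-peaked preferences on a line, the Condorcet winner is the candidate closest to the median voter.
The median voter (position 9) is closest to Site F at 13.
Check: Site F vs Site G — voters closer to Site F: 4 of 7.

Site F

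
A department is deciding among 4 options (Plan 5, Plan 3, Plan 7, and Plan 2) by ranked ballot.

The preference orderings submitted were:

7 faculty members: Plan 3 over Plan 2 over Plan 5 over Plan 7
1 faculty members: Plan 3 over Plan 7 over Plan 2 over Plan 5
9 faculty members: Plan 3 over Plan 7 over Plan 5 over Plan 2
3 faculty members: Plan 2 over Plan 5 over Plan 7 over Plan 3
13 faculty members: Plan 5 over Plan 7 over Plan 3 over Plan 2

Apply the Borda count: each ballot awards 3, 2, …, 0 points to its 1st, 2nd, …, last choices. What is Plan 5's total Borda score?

61

Borda scores:
  Plan 5: 7·1 + 0 + 9·1 + 3·2 + 13·3 = 61
  Plan 3: 7·3 + 3 + 9·3 + 3·0 + 13·1 = 64
  Plan 7: 7·0 + 2 + 9·2 + 3·1 + 13·2 = 49
  Plan 2: 7·2 + 1 + 9·0 + 3·3 + 13·0 = 24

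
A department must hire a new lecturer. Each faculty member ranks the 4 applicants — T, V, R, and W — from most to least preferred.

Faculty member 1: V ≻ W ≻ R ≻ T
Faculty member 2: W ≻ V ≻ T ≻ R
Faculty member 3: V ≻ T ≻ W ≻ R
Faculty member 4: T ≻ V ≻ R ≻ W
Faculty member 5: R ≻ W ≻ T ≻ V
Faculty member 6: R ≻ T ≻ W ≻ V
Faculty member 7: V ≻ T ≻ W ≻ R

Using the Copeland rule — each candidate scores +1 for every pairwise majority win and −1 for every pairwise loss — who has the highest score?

V

Pairwise results:
  T vs V: V wins 4–3.
  T vs R: T wins 4–3.
  T vs W: T wins 4–3.
  V vs R: V wins 5–2.
  V vs W: V wins 4–3.
  R vs W: W wins 4–3.
Copeland scores (wins − losses):
  T: 2 − 1 = 1
  V: 3 − 0 = 3
  R: 0 − 3 = -3
  W: 1 − 2 = -1
V has the best Copeland score.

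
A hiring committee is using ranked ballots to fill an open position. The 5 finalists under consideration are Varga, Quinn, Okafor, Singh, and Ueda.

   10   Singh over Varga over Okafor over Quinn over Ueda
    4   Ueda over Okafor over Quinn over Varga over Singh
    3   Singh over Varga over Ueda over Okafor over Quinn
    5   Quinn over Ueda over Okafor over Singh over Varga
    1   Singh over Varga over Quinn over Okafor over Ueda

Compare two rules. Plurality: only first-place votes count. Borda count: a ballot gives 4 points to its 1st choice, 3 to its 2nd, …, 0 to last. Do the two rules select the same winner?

Yes

Plurality first-place counts: Varga 0, Quinn 5, Okafor 0, Singh 14, Ueda 4 → Singh.
Borda totals: Varga 46, Quinn 40, Okafor 46, Singh 61, Ueda 37 → Singh.
The two rules agree on Singh.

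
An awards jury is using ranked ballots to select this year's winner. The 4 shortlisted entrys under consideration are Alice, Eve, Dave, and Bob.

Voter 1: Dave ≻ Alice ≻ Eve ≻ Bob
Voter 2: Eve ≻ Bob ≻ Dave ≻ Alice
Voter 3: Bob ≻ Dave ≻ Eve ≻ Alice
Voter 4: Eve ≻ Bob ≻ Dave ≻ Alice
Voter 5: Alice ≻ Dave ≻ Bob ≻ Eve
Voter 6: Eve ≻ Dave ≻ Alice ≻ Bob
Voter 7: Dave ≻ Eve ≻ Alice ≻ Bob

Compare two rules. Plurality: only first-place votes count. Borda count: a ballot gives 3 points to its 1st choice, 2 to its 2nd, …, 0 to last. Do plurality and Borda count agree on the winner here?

Plurality first-place counts: Alice 1, Eve 3, Dave 2, Bob 1 → Eve.
Borda totals: Alice 7, Eve 13, Dave 14, Bob 8 → Dave.
The two rules disagree: plurality picks Eve, Borda picks Dave.

No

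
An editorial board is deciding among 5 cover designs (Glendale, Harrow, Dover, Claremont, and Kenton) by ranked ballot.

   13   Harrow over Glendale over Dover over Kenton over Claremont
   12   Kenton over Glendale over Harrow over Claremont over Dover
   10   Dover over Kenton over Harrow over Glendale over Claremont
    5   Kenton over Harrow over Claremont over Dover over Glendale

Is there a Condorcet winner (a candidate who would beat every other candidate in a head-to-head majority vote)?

Head-to-head results (40 voters total):
Glendale vs Harrow: Harrow wins 28–12.
Glendale vs Dover: Glendale wins 25–15.
Glendale vs Claremont: Glendale wins 35–5.
Glendale vs Kenton: Kenton wins 27–13.
Harrow vs Dover: Harrow wins 30–10.
Harrow vs Claremont: Harrow wins 40–0.
Harrow vs Kenton: Kenton wins 27–13.
Dover vs Claremont: Dover wins 23–17.
Dover vs Kenton: Dover wins 23–17.
Claremont vs Kenton: Kenton wins 40–0.
No candidate beats all others: Glendale beats Dover beats Kenton beats Glendale, a majority cycle.

No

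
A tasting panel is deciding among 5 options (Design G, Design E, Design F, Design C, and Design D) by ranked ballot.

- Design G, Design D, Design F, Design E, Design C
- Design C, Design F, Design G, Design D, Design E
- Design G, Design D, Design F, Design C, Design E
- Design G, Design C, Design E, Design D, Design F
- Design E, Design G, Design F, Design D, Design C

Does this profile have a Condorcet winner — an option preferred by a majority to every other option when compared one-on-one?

Yes

Head-to-head results (5 voters total):
Design G vs Design E: Design G wins 4–1.
Design G vs Design F: Design G wins 4–1.
Design G vs Design C: Design G wins 4–1.
Design G vs Design D: Design G wins 5–0.
Design E vs Design F: Design F wins 3–2.
Design E vs Design C: Design C wins 3–2.
Design E vs Design D: Design D wins 3–2.
Design F vs Design C: Design F wins 3–2.
Design F vs Design D: Design D wins 3–2.
Design C vs Design D: Design D wins 3–2.
Design G beats each rival — Design E (4–1), Design F (4–1), Design C (4–1), Design D (5–0) — so Design G is the Condorcet winner.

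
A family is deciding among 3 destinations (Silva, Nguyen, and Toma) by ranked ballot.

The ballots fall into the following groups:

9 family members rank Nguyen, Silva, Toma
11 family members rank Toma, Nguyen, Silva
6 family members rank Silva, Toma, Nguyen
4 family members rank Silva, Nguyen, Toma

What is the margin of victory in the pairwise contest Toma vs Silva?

Ballots ranking Toma above Silva: 11.
Ballots ranking Silva above Toma: 9+6+4 = 19.
Silva wins 19–11, a margin of 8.

8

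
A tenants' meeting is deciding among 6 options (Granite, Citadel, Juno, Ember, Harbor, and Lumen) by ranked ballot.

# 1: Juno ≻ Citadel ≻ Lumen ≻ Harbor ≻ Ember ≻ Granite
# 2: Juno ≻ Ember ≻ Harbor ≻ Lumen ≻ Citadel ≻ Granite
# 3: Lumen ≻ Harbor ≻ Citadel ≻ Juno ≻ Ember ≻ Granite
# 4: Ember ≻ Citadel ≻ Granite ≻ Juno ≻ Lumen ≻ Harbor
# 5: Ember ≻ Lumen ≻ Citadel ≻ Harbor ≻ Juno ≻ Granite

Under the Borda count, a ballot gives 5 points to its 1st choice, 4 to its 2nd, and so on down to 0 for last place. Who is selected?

Borda scores:
  Granite: 0 + 0 + 0 + 3 + 0 = 3
  Citadel: 4 + 1 + 3 + 4 + 3 = 15
  Juno: 5 + 5 + 2 + 2 + 1 = 15
  Ember: 1 + 4 + 1 + 5 + 5 = 16
  Harbor: 2 + 3 + 4 + 0 + 2 = 11
  Lumen: 3 + 2 + 5 + 1 + 4 = 15
Ember has the highest total.

Ember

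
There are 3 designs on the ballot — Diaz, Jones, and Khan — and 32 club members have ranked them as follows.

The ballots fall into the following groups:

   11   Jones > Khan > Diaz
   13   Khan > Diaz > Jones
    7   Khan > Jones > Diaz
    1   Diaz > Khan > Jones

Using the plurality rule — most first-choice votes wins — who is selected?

Khan

First-place vote totals:
  Diaz: 1
  Jones: 11
  Khan: 20
Khan has the most first-place votes.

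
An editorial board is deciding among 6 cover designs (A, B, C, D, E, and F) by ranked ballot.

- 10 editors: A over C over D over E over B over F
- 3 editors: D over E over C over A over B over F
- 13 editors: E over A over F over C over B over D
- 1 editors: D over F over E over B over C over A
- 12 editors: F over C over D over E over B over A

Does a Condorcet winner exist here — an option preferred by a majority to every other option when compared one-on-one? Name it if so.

No Condorcet winner

Head-to-head results (39 voters total):
A vs B: A wins 26–13.
A vs C: A wins 23–16.
A vs D: A wins 23–16.
A vs E: E wins 29–10.
A vs F: A wins 26–13.
B vs C: C wins 38–1.
B vs D: D wins 26–13.
B vs E: E wins 39–0.
B vs F: F wins 26–13.
C vs D: C wins 35–4.
C vs E: C wins 22–17.
C vs F: F wins 26–13.
D vs E: D wins 26–13.
D vs F: F wins 25–14.
E vs F: E wins 26–13.
No candidate beats all others: A beats C beats E beats A, a majority cycle.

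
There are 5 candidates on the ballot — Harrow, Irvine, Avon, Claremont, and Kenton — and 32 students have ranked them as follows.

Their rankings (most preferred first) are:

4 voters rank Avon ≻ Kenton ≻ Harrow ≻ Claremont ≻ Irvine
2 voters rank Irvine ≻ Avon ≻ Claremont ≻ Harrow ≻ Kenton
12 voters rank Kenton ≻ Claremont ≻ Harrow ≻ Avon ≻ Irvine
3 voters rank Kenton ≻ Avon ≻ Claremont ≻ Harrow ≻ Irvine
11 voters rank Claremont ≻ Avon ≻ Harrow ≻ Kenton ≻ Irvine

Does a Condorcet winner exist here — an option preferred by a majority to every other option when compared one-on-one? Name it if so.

There is no Condorcet winner

Head-to-head results (32 voters total):
Harrow vs Irvine: Harrow wins 30–2.
Harrow vs Avon: Avon wins 20–12.
Harrow vs Claremont: Claremont wins 28–4.
Harrow vs Kenton: Kenton wins 19–13.
Irvine vs Avon: Avon wins 30–2.
Irvine vs Claremont: Claremont wins 30–2.
Irvine vs Kenton: Kenton wins 30–2.
Avon vs Claremont: Claremont wins 23–9.
Avon vs Kenton: Avon wins 17–15.
Claremont vs Kenton: Kenton wins 19–13.
No candidate beats all others: Avon beats Kenton beats Claremont beats Avon, a majority cycle.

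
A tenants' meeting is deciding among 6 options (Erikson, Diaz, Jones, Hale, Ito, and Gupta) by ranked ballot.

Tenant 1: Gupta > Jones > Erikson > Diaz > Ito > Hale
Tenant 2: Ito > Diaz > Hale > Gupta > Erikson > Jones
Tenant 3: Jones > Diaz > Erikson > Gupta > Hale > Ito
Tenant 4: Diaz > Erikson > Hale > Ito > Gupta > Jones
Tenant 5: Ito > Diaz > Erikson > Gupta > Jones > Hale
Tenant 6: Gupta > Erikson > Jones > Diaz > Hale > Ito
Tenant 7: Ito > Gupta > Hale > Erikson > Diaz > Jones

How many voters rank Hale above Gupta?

2

Ballots ranking Hale above Gupta: 2.
Ballots ranking Gupta above Hale: 5.
So 2 of 7 voters prefer Hale to Gupta.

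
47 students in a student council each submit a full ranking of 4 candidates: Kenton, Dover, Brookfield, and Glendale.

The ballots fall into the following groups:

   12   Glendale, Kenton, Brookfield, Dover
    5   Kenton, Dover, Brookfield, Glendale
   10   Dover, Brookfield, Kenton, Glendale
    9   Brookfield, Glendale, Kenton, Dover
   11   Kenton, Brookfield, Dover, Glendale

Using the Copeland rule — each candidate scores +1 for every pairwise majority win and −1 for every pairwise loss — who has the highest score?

Pairwise results:
  Kenton vs Dover: Kenton wins 37–10.
  Kenton vs Brookfield: Kenton wins 28–19.
  Kenton vs Glendale: Kenton wins 26–21.
  Dover vs Brookfield: Brookfield wins 32–15.
  Dover vs Glendale: Dover wins 26–21.
  Brookfield vs Glendale: Brookfield wins 35–12.
Copeland scores (wins − losses):
  Kenton: 3 − 0 = 3
  Dover: 1 − 2 = -1
  Brookfield: 2 − 1 = 1
  Glendale: 0 − 3 = -3
Kenton has the best Copeland score.

Kenton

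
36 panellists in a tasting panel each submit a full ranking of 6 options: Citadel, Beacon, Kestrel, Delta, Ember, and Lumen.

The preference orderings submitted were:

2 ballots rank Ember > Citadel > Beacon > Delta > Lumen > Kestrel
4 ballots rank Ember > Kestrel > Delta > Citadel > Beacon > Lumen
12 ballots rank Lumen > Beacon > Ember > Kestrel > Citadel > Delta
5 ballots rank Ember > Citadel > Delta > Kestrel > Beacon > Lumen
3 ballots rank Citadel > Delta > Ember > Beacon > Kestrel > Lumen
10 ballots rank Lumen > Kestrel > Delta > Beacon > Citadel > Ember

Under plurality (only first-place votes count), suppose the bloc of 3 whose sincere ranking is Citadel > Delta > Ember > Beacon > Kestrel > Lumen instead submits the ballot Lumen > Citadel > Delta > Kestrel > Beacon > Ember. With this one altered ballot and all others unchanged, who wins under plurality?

Lumen

First-place totals with the altered ballot: Citadel 0, Beacon 0, Kestrel 0, Delta 0, Ember 11, Lumen 25.
The winner is unchanged: still Lumen.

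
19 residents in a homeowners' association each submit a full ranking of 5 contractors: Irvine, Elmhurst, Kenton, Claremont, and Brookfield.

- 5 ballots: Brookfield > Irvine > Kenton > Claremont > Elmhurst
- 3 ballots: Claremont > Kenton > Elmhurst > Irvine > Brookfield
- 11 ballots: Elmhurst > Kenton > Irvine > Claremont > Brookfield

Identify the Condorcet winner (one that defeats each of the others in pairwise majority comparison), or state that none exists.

Elmhurst

Head-to-head results (19 voters total):
Irvine vs Elmhurst: Elmhurst wins 14–5.
Irvine vs Kenton: Kenton wins 14–5.
Irvine vs Claremont: Irvine wins 16–3.
Irvine vs Brookfield: Irvine wins 14–5.
Elmhurst vs Kenton: Elmhurst wins 11–8.
Elmhurst vs Claremont: Elmhurst wins 11–8.
Elmhurst vs Brookfield: Elmhurst wins 14–5.
Kenton vs Claremont: Kenton wins 16–3.
Kenton vs Brookfield: Kenton wins 14–5.
Claremont vs Brookfield: Claremont wins 14–5.
Elmhurst beats each rival — Irvine (14–5), Kenton (11–8), Claremont (11–8), Brookfield (14–5) — so Elmhurst is the Condorcet winner.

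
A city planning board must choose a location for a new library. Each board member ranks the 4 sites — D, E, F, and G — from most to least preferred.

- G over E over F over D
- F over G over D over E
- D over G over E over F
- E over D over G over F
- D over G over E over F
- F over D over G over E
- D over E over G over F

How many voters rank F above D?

Ballots ranking F above D: 3.
Ballots ranking D above F: 4.
So 3 of 7 voters prefer F to D.

3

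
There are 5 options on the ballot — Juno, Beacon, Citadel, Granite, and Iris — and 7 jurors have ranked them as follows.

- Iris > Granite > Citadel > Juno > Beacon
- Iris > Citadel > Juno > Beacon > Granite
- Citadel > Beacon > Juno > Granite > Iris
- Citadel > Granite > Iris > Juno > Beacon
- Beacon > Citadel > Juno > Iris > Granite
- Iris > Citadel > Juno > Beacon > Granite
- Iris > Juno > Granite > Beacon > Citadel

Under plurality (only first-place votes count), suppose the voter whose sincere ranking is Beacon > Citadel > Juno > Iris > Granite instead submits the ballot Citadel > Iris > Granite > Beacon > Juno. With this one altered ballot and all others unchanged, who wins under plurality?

First-place totals with the altered ballot: Juno 0, Beacon 0, Citadel 3, Granite 0, Iris 4.
The winner is unchanged: still Iris.

Iris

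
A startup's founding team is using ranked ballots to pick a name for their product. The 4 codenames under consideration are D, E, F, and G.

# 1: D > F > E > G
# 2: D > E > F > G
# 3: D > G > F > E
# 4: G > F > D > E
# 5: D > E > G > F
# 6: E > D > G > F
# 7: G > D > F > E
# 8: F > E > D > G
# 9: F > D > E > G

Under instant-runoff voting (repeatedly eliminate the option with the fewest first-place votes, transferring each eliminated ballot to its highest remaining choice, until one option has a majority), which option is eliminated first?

E

Round 1: D 4, F 2, G 2, E 1. E has the fewest and is eliminated.
Round 2: D 5, F 2, G 2. D has a majority.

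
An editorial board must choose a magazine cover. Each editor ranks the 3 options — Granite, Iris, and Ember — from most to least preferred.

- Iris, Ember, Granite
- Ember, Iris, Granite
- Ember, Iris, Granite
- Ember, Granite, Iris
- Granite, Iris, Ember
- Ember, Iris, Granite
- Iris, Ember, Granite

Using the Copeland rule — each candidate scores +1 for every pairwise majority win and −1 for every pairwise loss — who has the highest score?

Ember

Pairwise results:
  Granite vs Iris: Iris wins 5–2.
  Granite vs Ember: Ember wins 6–1.
  Iris vs Ember: Ember wins 4–3.
Copeland scores (wins − losses):
  Granite: 0 − 2 = -2
  Iris: 1 − 1 = 0
  Ember: 2 − 0 = 2
Ember has the best Copeland score.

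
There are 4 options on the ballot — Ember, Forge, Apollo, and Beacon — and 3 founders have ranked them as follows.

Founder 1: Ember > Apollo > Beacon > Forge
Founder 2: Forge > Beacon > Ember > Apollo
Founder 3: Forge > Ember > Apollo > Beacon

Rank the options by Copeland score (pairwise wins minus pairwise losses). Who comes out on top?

Pairwise results:
  Ember vs Forge: Forge wins 2–1.
  Ember vs Apollo: Ember wins 3–0.
  Ember vs Beacon: Ember wins 2–1.
  Forge vs Apollo: Forge wins 2–1.
  Forge vs Beacon: Forge wins 2–1.
  Apollo vs Beacon: Apollo wins 2–1.
Copeland scores (wins − losses):
  Ember: 2 − 1 = 1
  Forge: 3 − 0 = 3
  Apollo: 1 − 2 = -1
  Beacon: 0 − 3 = -3
Forge has the best Copeland score.

Forge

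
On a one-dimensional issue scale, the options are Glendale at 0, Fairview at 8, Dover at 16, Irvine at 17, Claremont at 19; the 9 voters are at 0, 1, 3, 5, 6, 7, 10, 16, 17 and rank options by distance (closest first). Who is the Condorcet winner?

Fairview

With single-peaked preferences on a line, the Condorcet winner is the candidate closest to the median voter.
The median voter (position 6) is closest to Fairview at 8.
Check: Fairview vs Claremont — voters closer to Fairview: 7 of 9.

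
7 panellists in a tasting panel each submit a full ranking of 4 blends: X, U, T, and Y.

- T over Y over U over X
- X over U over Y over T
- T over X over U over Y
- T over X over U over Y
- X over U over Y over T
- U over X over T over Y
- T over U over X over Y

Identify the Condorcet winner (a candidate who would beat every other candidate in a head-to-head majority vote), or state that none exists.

T

Head-to-head results (7 voters total):
X vs U: X wins 4–3.
X vs T: T wins 4–3.
X vs Y: X wins 6–1.
U vs T: T wins 4–3.
U vs Y: U wins 6–1.
T vs Y: T wins 5–2.
T beats each rival — X (4–3), U (4–3), Y (5–2) — so T is the Condorcet winner.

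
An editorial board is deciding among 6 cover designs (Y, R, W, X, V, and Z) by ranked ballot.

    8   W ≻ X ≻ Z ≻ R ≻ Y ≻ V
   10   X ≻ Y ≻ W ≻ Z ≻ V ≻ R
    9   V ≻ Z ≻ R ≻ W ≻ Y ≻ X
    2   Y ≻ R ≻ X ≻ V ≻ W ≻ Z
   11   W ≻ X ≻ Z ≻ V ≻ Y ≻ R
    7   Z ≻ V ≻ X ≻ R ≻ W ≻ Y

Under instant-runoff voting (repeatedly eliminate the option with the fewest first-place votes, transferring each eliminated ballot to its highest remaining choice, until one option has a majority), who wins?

Round 1: W 19, X 10, V 9, Z 7, Y 2, R 0. R has the fewest and is eliminated.
Round 2: W 19, X 10, V 9, Z 7, Y 2. Y has the fewest and is eliminated.
Round 3: W 19, X 12, V 9, Z 7. Z has the fewest and is eliminated.
Round 4: W 19, V 16, X 12. X has the fewest and is eliminated.
Round 5: W 29, V 18. W has a majority.

W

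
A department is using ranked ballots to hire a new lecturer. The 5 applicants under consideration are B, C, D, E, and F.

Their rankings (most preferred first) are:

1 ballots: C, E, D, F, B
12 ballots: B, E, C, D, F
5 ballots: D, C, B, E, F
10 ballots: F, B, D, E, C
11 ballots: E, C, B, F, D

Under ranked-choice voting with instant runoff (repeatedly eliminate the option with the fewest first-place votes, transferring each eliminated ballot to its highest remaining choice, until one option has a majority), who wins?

B

Round 1: B 12, E 11, F 10, D 5, C 1. C has the fewest and is eliminated.
Round 2: B 12, E 12, F 10, D 5. D has the fewest and is eliminated.
Round 3: B 17, E 12, F 10. F has the fewest and is eliminated.
Round 4: B 27, E 12. B has a majority.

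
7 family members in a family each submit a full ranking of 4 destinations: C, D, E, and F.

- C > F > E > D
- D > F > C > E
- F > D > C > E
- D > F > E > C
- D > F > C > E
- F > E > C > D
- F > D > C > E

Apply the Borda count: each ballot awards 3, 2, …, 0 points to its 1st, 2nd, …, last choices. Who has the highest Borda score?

Borda scores:
  C: 3 + 1 + 1 + 0 + 1 + 1 + 1 = 8
  D: 0 + 3 + 2 + 3 + 3 + 0 + 2 = 13
  E: 1 + 0 + 0 + 1 + 0 + 2 + 0 = 4
  F: 2 + 2 + 3 + 2 + 2 + 3 + 3 = 17
F has the highest total.

F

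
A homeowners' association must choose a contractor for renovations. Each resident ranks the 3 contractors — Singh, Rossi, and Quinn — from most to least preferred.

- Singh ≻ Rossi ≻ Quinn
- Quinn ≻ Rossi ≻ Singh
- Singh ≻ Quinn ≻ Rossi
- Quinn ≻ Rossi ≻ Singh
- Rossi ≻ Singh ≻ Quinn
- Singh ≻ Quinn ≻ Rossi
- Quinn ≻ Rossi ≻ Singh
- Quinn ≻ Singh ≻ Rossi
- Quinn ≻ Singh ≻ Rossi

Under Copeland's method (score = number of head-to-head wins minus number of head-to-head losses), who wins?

Pairwise results:
  Singh vs Rossi: Singh wins 5–4.
  Singh vs Quinn: Quinn wins 5–4.
  Rossi vs Quinn: Quinn wins 7–2.
Copeland scores (wins − losses):
  Singh: 1 − 1 = 0
  Rossi: 0 − 2 = -2
  Quinn: 2 − 0 = 2
Quinn has the best Copeland score.

Quinn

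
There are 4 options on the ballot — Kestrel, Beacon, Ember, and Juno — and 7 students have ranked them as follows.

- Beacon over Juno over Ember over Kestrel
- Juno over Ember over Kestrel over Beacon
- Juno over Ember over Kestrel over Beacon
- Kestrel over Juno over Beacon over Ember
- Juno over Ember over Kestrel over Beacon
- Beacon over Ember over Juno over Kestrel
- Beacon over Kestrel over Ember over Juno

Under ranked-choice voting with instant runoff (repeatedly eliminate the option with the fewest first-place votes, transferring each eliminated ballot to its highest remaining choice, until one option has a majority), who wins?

Round 1: Beacon 3, Juno 3, Kestrel 1, Ember 0. Ember has the fewest and is eliminated.
Round 2: Beacon 3, Juno 3, Kestrel 1. Kestrel has the fewest and is eliminated.
Round 3: Juno 4, Beacon 3. Juno has a majority.

Juno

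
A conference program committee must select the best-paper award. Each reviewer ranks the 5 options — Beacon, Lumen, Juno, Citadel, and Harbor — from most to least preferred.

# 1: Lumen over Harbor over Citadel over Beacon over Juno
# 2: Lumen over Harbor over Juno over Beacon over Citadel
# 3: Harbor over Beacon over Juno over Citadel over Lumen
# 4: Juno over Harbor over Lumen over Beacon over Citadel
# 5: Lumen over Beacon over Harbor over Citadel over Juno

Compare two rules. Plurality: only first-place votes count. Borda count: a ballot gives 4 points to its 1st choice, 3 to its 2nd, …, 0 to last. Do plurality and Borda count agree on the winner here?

Plurality first-place counts: Beacon 0, Lumen 3, Juno 1, Citadel 0, Harbor 1 → Lumen.
Borda totals: Beacon 9, Lumen 14, Juno 8, Citadel 4, Harbor 15 → Harbor.
The two rules disagree: plurality picks Lumen, Borda picks Harbor.

No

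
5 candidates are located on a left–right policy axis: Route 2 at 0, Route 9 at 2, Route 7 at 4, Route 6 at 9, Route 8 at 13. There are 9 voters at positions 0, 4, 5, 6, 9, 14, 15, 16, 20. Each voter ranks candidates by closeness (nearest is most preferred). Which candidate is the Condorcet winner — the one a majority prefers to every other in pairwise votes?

With single-peaked preferences on a line, the Condorcet winner is the candidate closest to the median voter.
The median voter (position 9) is closest to Route 6 at 9.
Check: Route 6 vs Route 2 — voters closer to Route 6: 7 of 9.

Route 6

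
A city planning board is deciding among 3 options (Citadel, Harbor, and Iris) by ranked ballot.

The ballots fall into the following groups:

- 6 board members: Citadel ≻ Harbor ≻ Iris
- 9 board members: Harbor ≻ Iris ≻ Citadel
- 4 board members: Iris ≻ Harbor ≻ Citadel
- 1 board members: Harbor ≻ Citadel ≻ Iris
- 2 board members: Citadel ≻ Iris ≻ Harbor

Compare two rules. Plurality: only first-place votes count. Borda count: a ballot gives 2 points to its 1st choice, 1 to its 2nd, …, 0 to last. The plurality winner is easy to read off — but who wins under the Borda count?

Plurality first-place counts: Citadel 8, Harbor 10, Iris 4 → Harbor.
Borda totals: Citadel 17, Harbor 30, Iris 19 → Harbor.

Harbor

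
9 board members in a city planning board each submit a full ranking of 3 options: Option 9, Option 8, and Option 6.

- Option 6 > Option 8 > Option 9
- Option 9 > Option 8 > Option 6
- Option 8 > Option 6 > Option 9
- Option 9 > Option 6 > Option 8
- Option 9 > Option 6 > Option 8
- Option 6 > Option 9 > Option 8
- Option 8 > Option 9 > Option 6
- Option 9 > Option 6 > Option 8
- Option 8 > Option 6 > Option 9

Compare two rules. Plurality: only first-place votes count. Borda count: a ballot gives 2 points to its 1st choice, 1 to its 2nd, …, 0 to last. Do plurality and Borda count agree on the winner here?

Plurality first-place counts: Option 9 4, Option 8 3, Option 6 2 → Option 9.
Borda totals: Option 9 10, Option 8 8, Option 6 9 → Option 9.
The two rules agree on Option 9.

Yes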